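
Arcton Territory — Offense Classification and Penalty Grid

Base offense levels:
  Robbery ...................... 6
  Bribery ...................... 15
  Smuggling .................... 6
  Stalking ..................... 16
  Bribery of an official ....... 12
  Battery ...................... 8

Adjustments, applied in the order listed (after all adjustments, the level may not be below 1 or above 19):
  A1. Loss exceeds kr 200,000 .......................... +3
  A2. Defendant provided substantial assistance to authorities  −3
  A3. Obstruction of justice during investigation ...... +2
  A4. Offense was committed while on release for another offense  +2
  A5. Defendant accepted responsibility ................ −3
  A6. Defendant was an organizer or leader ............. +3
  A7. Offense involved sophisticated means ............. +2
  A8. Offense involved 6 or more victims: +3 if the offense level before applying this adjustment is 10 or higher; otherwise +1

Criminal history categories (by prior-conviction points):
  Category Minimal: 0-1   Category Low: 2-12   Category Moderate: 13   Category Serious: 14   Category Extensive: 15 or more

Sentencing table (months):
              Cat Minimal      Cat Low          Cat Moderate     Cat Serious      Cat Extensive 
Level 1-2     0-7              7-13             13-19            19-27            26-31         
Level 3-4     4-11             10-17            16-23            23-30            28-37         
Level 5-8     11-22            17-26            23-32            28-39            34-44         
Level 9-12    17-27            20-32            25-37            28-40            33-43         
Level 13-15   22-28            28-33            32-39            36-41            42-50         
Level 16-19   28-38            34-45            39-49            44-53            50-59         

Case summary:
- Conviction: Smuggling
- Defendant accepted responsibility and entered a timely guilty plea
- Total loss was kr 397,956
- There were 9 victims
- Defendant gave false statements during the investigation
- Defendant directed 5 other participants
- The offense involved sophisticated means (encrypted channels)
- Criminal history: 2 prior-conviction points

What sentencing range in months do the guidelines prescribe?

Base offense level for smuggling: 6.
A1 applies: 6 + 3 = 9.
A3 applies: 9 + 2 = 11.
A4 does not apply.
A5 applies: 11 − 3 = 8.
A6 applies: 8 + 3 = 11.
A7 applies: 11 + 2 = 13.
A8 applies (level before this adjustment is 13 ≥ 10, so +3): 13 + 3 = 16.
Final offense level: 16.
Criminal history: 2 prior points → Category Low (2-12).
Level 16 falls in the 16-19 band.
Grid: Level 16-19 × Category Low = 34-45 months.

34-45 months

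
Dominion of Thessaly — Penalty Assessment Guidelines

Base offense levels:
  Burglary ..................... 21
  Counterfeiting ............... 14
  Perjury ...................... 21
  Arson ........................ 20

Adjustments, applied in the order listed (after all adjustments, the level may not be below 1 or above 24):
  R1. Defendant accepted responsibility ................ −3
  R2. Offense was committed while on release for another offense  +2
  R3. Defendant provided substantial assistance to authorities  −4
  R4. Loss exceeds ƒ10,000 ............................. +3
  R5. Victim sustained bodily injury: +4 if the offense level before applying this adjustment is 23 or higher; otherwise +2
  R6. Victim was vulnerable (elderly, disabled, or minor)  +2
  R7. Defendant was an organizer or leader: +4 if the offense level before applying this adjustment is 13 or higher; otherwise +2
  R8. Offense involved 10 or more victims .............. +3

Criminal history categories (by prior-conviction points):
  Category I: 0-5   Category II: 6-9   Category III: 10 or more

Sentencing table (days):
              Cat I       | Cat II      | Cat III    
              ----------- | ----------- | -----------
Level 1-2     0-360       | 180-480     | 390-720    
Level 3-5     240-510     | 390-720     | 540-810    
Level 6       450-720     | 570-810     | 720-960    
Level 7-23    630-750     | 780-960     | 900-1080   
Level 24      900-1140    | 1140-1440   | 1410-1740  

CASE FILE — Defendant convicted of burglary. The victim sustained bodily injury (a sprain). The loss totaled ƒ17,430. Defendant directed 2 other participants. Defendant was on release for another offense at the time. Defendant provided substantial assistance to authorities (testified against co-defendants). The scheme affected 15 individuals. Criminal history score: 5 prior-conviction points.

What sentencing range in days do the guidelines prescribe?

900-1140 days

Base offense level for burglary: 21.
R1 does not apply.
R2 applies: 21 + 2 = 23.
R3 applies: 23 − 4 = 19.
R4 applies: 19 + 3 = 22.
R5 applies (level before this adjustment is 22 < 23, so +2): 22 + 2 = 24.
R7 applies (level before this adjustment is 24 ≥ 13, so +4): 24 + 4 = 28.
R8 applies: 28 + 3 = 31.
Level 31 exceeds the maximum of 24; capped at 24.
Final offense level: 24.
Criminal history: 5 prior points → Category I (0-5).
Level 24 falls in the 24 band.
Grid: Level 24 × Category I = 900-1140 days.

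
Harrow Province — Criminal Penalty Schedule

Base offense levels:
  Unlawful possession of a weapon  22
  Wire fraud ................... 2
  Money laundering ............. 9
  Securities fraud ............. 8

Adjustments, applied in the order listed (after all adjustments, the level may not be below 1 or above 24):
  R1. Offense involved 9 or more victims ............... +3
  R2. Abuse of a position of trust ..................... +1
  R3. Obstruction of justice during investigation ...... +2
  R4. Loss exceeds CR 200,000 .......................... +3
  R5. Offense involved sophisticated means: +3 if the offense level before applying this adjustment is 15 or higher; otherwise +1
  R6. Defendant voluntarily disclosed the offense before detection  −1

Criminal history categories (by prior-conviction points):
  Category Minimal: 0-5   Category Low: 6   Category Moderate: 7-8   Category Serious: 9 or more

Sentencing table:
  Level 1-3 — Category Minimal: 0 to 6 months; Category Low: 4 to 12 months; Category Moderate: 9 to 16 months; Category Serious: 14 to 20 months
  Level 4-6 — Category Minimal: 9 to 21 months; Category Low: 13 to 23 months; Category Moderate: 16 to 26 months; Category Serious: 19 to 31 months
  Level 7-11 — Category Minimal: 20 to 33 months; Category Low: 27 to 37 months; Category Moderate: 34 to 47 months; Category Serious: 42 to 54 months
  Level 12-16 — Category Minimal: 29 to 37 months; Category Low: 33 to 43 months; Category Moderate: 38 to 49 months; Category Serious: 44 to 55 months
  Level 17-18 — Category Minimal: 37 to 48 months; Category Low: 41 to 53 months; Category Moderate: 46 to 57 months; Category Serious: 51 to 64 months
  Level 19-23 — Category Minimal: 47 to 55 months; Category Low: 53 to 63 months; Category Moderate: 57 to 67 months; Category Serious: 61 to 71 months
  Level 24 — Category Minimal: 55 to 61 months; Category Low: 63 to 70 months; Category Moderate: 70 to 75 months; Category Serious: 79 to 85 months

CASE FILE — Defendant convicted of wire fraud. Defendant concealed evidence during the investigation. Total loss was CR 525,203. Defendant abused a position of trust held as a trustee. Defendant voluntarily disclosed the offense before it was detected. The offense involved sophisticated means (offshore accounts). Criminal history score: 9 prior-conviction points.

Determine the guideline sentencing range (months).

Base offense level for wire fraud: 2.
R1 does not apply.
R2 applies: 2 + 1 = 3.
R3 applies: 3 + 2 = 5.
R4 applies: 5 + 3 = 8.
R5 applies (level before this adjustment is 8 < 15, so +1): 8 + 1 = 9.
R6 applies: 9 − 1 = 8.
Final offense level: 8.
Criminal history: 9 prior points → Category Serious (9+).
Level 8 falls in the 7-11 band.
Grid: Level 7-11 × Category Serious = 42-54 months.

42-54 months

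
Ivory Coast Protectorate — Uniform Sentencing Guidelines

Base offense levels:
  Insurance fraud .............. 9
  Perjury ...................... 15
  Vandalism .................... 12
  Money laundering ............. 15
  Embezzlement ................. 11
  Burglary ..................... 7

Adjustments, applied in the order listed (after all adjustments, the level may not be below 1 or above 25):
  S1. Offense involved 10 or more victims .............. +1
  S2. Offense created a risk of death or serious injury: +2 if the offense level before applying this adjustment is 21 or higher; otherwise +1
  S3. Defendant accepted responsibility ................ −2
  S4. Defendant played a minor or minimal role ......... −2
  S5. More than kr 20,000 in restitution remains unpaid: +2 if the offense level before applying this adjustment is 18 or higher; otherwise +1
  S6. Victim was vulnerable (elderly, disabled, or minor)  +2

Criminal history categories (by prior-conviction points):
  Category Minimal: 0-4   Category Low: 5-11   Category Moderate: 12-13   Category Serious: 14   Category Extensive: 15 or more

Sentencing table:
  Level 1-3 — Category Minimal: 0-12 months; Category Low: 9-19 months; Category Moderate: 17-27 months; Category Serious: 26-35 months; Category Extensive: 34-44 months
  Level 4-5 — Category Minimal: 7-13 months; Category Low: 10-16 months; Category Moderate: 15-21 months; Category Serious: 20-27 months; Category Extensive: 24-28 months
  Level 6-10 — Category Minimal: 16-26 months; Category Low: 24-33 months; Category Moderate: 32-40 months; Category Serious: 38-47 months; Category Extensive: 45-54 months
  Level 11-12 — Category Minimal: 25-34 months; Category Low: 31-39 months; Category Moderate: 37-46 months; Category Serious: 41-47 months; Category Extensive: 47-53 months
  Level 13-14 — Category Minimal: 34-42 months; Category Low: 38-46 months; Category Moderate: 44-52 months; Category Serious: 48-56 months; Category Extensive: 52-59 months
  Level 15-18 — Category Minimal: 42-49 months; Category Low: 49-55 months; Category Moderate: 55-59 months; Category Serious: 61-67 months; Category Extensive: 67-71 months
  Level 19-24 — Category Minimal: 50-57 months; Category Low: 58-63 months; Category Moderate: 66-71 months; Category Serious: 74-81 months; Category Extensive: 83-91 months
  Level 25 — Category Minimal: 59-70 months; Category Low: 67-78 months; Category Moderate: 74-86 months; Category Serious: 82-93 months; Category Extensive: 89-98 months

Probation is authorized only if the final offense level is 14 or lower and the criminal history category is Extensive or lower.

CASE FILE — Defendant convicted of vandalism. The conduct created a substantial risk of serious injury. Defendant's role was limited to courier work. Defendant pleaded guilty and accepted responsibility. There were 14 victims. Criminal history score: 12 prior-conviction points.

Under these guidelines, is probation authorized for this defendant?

Base offense level for vandalism: 12.
S1 applies: 12 + 1 = 13.
S2 applies (level before this adjustment is 13 < 21, so +1): 13 + 1 = 14.
S3 applies: 14 − 2 = 12.
S4 applies: 12 − 2 = 10.
S5 does not apply.
Final offense level: 10.
Criminal history: 12 prior points → Category Moderate (12-13).
Level 10 falls in the 6-10 band.
Grid: Level 6-10 × Category Moderate = 32-40 months.
Probation check: level 10 ≤ 14 and category Moderate ≤ Extensive → eligible.

Yes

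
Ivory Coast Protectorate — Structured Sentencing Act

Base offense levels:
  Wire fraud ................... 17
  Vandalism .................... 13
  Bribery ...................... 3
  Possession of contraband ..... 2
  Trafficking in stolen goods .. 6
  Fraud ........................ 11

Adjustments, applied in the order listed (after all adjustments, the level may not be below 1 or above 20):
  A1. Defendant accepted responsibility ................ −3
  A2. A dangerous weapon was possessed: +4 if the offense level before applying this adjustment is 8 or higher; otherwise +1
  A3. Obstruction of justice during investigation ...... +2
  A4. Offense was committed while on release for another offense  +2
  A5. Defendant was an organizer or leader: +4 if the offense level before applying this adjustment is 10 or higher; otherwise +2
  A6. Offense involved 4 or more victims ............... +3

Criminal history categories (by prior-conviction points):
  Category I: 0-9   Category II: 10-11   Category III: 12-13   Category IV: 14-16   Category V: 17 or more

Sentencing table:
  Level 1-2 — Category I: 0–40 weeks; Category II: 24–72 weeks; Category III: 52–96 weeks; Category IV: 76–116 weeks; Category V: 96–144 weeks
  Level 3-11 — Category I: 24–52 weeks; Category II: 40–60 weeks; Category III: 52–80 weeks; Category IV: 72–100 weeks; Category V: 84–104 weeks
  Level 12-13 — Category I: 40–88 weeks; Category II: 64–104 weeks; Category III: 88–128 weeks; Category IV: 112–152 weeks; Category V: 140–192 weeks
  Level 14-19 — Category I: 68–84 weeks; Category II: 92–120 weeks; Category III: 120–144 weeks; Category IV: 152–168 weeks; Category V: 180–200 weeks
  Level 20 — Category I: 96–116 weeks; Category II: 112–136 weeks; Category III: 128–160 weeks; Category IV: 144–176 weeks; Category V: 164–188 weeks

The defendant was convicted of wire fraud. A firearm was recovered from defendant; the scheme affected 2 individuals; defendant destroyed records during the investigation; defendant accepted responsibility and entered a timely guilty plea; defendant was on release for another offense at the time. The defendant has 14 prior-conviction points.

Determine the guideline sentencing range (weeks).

Base offense level for wire fraud: 17.
A1 applies: 17 − 3 = 14.
A2 applies (level before this adjustment is 14 ≥ 8, so +4): 14 + 4 = 18.
A3 applies: 18 + 2 = 20.
A4 applies: 20 + 2 = 22.
Level 22 exceeds the maximum of 20; capped at 20.
Final offense level: 20.
Criminal history: 14 prior points → Category IV (14-16).
Level 20 falls in the 20 band.
Grid: Level 20 × Category IV = 144-176 weeks.

144-176 weeks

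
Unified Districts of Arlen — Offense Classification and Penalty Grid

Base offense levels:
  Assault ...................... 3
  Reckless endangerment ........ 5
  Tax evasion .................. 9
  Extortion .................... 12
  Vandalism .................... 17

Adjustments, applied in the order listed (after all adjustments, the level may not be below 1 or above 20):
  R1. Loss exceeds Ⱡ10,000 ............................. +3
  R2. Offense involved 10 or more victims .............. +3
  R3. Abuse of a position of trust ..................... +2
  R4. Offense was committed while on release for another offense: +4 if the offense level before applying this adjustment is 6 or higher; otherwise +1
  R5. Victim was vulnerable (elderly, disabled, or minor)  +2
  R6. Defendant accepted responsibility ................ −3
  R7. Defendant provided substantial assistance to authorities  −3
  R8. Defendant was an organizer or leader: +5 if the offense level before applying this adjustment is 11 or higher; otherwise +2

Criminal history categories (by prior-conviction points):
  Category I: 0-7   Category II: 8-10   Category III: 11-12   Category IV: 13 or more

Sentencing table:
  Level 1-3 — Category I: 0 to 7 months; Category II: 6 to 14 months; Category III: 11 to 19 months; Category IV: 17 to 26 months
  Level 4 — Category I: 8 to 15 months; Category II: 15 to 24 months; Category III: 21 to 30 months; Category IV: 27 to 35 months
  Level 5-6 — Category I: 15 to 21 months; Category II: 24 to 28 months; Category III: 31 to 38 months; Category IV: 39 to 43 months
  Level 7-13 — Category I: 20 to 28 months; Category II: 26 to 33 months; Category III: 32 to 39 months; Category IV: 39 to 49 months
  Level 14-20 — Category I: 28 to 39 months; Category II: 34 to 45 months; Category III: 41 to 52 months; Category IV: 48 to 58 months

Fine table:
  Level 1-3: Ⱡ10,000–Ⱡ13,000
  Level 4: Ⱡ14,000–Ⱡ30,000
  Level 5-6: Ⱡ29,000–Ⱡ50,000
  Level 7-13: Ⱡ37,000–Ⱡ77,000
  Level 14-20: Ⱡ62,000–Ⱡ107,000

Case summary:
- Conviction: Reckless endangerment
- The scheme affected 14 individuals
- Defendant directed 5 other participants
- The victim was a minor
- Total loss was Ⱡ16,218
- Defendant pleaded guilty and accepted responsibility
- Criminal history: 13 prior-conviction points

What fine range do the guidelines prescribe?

Base offense level for reckless endangerment: 5.
R1 applies: 5 + 3 = 8.
R2 applies: 8 + 3 = 11.
R5 applies: 11 + 2 = 13.
R6 applies: 13 − 3 = 10.
R7 does not apply.
R8 applies (level before this adjustment is 10 < 11, so +2): 10 + 2 = 12.
Final offense level: 12.
Level 12 falls in the 7-13 band.
Fine table: Level 7-13 → Ⱡ37,000–Ⱡ77,000.

Ⱡ37,000–Ⱡ77,000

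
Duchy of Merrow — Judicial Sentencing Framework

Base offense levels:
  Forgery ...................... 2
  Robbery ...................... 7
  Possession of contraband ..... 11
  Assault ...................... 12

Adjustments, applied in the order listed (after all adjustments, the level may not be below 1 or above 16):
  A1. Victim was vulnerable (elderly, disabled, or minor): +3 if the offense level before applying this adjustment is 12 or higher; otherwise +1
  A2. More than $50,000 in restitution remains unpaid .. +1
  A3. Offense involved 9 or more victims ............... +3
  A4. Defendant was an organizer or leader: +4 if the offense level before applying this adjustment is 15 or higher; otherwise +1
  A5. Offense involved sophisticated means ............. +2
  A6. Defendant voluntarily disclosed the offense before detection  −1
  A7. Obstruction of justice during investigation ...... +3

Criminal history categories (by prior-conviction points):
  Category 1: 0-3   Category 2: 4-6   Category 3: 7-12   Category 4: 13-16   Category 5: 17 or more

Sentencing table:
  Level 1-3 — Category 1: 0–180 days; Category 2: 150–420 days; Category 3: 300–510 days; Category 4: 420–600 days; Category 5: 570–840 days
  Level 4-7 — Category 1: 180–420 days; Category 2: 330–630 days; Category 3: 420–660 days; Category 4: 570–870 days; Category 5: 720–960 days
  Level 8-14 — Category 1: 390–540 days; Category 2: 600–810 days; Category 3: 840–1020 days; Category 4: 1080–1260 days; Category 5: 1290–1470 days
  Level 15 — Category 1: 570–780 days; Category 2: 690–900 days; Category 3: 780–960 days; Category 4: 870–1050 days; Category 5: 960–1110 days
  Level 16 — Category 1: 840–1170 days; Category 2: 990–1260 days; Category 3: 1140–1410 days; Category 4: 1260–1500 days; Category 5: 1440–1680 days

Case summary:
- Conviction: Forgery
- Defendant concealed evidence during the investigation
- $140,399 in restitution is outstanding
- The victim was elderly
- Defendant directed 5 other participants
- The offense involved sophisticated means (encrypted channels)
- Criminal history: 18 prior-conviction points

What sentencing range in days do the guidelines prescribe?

1290-1470 days

Base offense level for forgery: 2.
A1 applies (level before this adjustment is 2 < 12, so +1): 2 + 1 = 3.
A2 applies: 3 + 1 = 4.
A3 does not apply.
A4 applies (level before this adjustment is 4 < 15, so +1): 4 + 1 = 5.
A5 applies: 5 + 2 = 7.
A7 applies: 7 + 3 = 10.
Final offense level: 10.
Criminal history: 18 prior points → Category 5 (17+).
Level 10 falls in the 8-14 band.
Grid: Level 8-14 × Category 5 = 1290-1470 days.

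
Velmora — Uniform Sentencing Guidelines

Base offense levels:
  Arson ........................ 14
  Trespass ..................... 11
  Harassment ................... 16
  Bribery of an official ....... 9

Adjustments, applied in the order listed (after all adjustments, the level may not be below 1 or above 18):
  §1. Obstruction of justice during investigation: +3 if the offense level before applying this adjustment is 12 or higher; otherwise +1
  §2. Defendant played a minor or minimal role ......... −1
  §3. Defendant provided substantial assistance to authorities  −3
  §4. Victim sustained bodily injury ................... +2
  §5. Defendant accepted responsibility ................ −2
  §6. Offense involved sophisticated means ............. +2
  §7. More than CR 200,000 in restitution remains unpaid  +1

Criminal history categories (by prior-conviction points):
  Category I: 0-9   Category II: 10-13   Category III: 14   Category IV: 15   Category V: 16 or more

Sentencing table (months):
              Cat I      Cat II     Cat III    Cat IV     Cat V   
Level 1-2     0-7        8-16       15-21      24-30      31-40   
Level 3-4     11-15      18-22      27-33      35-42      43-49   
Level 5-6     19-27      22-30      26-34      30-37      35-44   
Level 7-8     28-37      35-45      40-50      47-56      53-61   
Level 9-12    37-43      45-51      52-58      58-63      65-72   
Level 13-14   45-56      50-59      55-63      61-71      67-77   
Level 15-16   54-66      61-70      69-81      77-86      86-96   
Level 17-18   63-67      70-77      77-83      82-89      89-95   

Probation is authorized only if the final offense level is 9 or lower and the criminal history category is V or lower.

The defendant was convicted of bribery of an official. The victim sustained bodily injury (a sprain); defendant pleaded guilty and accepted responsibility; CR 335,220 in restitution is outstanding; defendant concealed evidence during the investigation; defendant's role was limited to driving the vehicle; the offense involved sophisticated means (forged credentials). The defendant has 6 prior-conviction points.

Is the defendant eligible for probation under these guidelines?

Base offense level for bribery of an official: 9.
§1 applies (level before this adjustment is 9 < 12, so +1): 9 + 1 = 10.
§2 applies: 10 − 1 = 9.
§3 does not apply.
§4 applies: 9 + 2 = 11.
§5 applies: 11 − 2 = 9.
§6 applies: 9 + 2 = 11.
§7 applies: 11 + 1 = 12.
Final offense level: 12.
Criminal history: 6 prior points → Category I (0-9).
Level 12 falls in the 9-12 band.
Grid: Level 9-12 × Category I = 37-43 months.
Probation check: level 12 > 9 and category I ≤ V → not eligible.

No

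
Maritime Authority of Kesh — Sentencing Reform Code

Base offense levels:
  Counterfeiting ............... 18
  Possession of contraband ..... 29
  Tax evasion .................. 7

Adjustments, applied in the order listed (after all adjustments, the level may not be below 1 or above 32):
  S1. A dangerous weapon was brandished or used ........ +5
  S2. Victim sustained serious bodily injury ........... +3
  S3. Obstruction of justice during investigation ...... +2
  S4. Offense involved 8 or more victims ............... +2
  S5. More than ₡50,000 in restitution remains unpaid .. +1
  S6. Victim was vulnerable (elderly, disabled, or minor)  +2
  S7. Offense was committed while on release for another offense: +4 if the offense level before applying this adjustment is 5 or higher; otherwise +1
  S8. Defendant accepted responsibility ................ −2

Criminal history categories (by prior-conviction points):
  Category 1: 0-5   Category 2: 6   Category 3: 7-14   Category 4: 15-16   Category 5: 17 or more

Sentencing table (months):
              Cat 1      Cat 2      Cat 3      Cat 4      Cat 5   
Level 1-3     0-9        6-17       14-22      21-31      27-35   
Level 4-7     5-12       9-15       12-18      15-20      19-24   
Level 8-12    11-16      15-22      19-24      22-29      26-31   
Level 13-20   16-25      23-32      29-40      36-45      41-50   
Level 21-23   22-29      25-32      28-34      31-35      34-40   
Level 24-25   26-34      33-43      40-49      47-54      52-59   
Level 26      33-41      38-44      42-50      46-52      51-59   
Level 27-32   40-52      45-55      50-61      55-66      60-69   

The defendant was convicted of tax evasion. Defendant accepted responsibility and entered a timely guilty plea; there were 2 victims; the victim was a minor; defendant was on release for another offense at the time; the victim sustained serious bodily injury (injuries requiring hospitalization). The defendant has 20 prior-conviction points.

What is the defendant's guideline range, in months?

41-50 months

Base offense level for tax evasion: 7.
S1 does not apply.
S2 applies: 7 + 3 = 10.
S6 applies: 10 + 2 = 12.
S7 applies (level before this adjustment is 12 ≥ 5, so +4): 12 + 4 = 16.
S8 applies: 16 − 2 = 14.
Final offense level: 14.
Criminal history: 20 prior points → Category 5 (17+).
Level 14 falls in the 13-20 band.
Grid: Level 13-20 × Category 5 = 41-50 months.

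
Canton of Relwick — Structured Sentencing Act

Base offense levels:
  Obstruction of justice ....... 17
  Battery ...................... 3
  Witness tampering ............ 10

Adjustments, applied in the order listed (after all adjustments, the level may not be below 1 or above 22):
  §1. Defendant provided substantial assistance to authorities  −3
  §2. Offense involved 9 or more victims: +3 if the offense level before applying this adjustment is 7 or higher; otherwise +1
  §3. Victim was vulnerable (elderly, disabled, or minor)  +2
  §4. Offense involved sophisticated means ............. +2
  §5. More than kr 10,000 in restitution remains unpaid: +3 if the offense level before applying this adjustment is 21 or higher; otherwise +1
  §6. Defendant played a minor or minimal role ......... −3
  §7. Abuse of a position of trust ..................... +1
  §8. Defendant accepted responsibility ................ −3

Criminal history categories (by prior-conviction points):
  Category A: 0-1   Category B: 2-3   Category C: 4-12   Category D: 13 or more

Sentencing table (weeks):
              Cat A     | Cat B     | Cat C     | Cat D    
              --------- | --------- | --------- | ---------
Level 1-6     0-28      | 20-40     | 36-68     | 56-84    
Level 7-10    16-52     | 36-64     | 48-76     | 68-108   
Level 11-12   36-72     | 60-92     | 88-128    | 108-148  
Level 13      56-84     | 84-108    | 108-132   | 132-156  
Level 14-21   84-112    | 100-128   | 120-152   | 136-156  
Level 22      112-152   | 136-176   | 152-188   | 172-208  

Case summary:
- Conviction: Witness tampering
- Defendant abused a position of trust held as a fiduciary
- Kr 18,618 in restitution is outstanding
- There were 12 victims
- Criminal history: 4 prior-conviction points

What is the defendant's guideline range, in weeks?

120-152 weeks

Base offense level for witness tampering: 10.
§1 does not apply.
§2 applies (level before this adjustment is 10 ≥ 7, so +3): 10 + 3 = 13.
§5 applies (level before this adjustment is 13 < 21, so +1): 13 + 1 = 14.
§6 does not apply.
§7 applies: 14 + 1 = 15.
§8 does not apply.
Final offense level: 15.
Criminal history: 4 prior points → Category C (4-12).
Level 15 falls in the 14-21 band.
Grid: Level 14-21 × Category C = 120-152 weeks.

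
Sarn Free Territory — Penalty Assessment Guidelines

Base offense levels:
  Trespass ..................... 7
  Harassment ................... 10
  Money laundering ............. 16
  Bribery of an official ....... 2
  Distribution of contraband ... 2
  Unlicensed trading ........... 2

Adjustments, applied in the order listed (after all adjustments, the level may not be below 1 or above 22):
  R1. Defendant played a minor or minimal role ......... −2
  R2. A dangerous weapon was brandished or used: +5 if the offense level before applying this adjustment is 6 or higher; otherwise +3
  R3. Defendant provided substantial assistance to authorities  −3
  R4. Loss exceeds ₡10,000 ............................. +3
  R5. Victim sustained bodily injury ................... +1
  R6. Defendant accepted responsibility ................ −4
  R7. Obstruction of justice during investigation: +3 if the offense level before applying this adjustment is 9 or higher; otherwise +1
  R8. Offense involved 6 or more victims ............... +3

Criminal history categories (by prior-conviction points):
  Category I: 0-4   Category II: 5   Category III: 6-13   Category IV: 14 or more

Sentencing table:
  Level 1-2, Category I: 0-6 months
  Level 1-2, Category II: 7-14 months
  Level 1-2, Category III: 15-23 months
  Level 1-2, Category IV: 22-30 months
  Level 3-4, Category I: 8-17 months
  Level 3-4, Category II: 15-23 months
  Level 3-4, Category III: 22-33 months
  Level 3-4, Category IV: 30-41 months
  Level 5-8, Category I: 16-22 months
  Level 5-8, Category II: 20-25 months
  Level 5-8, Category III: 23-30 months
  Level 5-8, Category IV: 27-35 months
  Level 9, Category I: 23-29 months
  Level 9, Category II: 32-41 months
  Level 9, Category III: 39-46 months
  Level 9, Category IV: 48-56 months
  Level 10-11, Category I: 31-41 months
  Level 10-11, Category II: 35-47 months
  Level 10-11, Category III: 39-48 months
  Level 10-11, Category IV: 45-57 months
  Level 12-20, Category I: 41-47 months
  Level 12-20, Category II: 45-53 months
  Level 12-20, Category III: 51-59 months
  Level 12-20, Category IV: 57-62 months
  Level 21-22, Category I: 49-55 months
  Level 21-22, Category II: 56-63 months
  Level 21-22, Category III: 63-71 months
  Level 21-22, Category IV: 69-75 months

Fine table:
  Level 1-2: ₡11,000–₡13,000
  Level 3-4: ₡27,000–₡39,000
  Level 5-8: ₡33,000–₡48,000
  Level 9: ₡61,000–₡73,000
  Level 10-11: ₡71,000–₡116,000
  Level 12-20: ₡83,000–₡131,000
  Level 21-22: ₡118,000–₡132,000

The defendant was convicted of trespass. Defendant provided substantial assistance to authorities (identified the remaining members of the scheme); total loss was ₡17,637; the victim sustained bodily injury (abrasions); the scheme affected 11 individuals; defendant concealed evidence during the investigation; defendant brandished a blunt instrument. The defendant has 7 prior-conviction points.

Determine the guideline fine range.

₡83,000–₡131,000

Base offense level for trespass: 7.
R1 does not apply.
R2 applies (level before this adjustment is 7 ≥ 6, so +5): 7 + 5 = 12.
R3 applies: 12 − 3 = 9.
R4 applies: 9 + 3 = 12.
R5 applies: 12 + 1 = 13.
R6 does not apply.
R7 applies (level before this adjustment is 13 ≥ 9, so +3): 13 + 3 = 16.
R8 applies: 16 + 3 = 19.
Final offense level: 19.
Level 19 falls in the 12-20 band.
Fine table: Level 12-20 → ₡83,000–₡131,000.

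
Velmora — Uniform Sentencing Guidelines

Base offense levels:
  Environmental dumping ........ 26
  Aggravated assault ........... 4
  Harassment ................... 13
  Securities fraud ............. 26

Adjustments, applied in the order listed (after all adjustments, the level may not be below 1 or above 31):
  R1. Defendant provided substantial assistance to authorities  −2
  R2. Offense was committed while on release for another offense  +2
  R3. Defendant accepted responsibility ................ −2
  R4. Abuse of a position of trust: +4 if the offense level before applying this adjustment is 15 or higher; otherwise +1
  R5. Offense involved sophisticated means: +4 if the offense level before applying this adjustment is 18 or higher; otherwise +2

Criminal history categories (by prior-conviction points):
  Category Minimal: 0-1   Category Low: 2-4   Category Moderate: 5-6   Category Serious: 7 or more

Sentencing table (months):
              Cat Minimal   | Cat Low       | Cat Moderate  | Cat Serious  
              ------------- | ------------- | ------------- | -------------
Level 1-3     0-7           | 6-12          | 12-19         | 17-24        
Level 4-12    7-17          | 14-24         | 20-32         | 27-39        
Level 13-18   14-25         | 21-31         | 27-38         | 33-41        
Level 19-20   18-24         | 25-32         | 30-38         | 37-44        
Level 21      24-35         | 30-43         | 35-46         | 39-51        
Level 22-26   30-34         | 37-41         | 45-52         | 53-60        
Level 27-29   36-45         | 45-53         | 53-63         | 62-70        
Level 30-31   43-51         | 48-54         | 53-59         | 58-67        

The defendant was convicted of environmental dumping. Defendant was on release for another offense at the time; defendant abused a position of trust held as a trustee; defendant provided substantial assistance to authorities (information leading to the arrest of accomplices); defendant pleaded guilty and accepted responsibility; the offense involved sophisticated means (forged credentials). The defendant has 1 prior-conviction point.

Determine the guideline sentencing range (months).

Base offense level for environmental dumping: 26.
R1 applies: 26 − 2 = 24.
R2 applies: 24 + 2 = 26.
R3 applies: 26 − 2 = 24.
R4 applies (level before this adjustment is 24 ≥ 15, so +4): 24 + 4 = 28.
R5 applies (level before this adjustment is 28 ≥ 18, so +4): 28 + 4 = 32.
Level 32 exceeds the maximum of 31; capped at 31.
Final offense level: 31.
Criminal history: 1 prior point → Category Minimal (0-1).
Level 31 falls in the 30-31 band.
Grid: Level 30-31 × Category Minimal = 43-51 months.

43-51 months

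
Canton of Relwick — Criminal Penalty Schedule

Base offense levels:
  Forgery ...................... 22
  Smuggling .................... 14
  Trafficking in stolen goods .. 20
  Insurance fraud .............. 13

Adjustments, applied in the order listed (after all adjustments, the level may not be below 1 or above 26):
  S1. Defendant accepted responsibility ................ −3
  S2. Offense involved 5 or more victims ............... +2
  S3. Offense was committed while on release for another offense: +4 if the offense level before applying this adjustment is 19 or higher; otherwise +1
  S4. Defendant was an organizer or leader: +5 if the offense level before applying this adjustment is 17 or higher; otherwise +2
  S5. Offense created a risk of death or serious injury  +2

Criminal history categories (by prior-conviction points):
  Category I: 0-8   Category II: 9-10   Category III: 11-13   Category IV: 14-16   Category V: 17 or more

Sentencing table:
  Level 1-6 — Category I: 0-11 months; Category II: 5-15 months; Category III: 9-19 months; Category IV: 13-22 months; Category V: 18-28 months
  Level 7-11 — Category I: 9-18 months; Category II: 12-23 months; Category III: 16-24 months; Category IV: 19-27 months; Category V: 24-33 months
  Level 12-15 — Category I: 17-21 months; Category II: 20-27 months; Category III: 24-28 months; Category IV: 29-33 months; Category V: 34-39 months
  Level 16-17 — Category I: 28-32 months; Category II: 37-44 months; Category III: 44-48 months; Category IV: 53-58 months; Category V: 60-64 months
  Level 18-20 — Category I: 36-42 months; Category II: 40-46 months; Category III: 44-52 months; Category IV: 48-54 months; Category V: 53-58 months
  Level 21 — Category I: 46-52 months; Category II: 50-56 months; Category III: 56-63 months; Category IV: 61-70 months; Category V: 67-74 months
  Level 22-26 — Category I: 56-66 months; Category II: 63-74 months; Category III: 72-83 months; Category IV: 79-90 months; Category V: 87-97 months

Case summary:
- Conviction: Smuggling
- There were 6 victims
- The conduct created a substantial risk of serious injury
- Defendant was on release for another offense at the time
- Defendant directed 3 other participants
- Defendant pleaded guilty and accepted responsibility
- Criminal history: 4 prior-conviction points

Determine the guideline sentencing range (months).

Base offense level for smuggling: 14.
S1 applies: 14 − 3 = 11.
S2 applies: 11 + 2 = 13.
S3 applies (level before this adjustment is 13 < 19, so +1): 13 + 1 = 14.
S4 applies (level before this adjustment is 14 < 17, so +2): 14 + 2 = 16.
S5 applies: 16 + 2 = 18.
Final offense level: 18.
Criminal history: 4 prior points → Category I (0-8).
Level 18 falls in the 18-20 band.
Grid: Level 18-20 × Category I = 36-42 months.

36-42 months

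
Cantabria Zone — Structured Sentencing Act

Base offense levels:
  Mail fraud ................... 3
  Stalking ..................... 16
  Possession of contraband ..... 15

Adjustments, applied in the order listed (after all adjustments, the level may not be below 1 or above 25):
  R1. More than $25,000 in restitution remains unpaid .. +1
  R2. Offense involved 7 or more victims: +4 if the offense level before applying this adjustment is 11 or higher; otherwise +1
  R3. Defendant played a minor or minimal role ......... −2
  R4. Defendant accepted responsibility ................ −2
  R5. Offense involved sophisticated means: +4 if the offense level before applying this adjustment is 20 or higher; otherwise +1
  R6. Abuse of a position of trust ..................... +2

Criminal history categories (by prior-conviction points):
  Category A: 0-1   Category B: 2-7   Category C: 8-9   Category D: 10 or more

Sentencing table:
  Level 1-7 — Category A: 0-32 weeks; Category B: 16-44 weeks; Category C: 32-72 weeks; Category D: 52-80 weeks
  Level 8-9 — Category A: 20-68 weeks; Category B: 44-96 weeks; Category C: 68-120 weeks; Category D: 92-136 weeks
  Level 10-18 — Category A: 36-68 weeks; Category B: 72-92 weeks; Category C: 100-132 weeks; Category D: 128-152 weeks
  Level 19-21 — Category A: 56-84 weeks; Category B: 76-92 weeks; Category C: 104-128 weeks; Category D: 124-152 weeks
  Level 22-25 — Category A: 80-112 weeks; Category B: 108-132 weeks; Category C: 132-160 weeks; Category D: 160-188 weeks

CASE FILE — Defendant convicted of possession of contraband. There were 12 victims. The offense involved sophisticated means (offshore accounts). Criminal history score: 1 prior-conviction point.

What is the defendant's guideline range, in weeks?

Base offense level for possession of contraband: 15.
R2 applies (level before this adjustment is 15 ≥ 11, so +4): 15 + 4 = 19.
R5 applies (level before this adjustment is 19 < 20, so +1): 19 + 1 = 20.
Final offense level: 20.
Criminal history: 1 prior point → Category A (0-1).
Level 20 falls in the 19-21 band.
Grid: Level 19-21 × Category A = 56-84 weeks.

56-84 weeks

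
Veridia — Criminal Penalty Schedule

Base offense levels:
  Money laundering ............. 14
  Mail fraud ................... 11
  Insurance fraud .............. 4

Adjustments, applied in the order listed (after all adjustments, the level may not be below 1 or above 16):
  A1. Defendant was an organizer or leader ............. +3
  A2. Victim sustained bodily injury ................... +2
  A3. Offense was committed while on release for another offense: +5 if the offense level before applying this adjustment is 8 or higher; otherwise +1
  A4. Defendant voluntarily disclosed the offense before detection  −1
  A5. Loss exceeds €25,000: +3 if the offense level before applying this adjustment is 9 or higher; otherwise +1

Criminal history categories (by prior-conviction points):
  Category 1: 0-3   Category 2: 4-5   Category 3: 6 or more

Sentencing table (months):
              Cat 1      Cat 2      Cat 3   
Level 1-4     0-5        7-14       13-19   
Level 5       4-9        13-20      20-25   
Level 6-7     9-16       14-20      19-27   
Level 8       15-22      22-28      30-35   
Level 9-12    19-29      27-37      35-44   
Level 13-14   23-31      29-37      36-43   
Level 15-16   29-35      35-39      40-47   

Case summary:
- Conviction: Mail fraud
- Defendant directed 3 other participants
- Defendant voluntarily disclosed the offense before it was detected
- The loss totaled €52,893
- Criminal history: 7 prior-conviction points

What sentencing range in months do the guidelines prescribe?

Base offense level for mail fraud: 11.
A1 applies: 11 + 3 = 14.
A3 does not apply.
A4 applies: 14 − 1 = 13.
A5 applies (level before this adjustment is 13 ≥ 9, so +3): 13 + 3 = 16.
Final offense level: 16.
Criminal history: 7 prior points → Category 3 (6+).
Level 16 falls in the 15-16 band.
Grid: Level 15-16 × Category 3 = 40-47 months.

40-47 months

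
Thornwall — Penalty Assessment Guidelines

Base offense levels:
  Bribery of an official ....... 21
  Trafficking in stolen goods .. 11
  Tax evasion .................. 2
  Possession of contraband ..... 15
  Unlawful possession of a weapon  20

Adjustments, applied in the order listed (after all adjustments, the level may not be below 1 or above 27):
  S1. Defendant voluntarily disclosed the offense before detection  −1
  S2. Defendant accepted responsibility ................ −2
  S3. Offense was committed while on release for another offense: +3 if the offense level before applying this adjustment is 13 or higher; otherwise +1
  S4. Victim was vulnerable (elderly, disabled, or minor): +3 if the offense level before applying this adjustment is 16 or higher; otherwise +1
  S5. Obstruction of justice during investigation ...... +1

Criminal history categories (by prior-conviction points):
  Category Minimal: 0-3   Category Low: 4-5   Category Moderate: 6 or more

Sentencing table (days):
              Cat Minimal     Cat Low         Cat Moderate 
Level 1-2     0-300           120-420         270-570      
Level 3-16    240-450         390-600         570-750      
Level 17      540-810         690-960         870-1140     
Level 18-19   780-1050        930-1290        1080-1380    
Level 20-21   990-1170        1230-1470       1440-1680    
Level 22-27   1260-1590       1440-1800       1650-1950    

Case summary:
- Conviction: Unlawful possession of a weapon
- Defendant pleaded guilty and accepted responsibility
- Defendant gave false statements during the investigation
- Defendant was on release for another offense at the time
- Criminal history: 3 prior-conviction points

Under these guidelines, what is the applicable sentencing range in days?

1260-1590 days

Base offense level for unlawful possession of a weapon: 20.
S1 does not apply.
S2 applies: 20 − 2 = 18.
S3 applies (level before this adjustment is 18 ≥ 13, so +3): 18 + 3 = 21.
S5 applies: 21 + 1 = 22.
Final offense level: 22.
Criminal history: 3 prior points → Category Minimal (0-3).
Level 22 falls in the 22-27 band.
Grid: Level 22-27 × Category Minimal = 1260-1590 days.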